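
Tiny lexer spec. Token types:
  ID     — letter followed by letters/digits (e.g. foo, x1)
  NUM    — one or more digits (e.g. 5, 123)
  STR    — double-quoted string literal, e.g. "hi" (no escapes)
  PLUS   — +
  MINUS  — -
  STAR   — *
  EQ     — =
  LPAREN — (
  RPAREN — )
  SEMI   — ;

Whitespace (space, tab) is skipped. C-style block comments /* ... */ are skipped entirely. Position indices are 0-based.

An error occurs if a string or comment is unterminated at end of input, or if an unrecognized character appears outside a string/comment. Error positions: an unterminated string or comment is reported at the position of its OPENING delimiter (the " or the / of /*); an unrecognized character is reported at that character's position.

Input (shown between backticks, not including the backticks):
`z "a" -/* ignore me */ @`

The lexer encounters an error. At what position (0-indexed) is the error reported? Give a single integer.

pos=0: emit ID 'z' (now at pos=1)
pos=2: enter STRING mode
pos=2: emit STR "a" (now at pos=5)
pos=6: emit MINUS '-'
pos=7: enter COMMENT mode (saw '/*')
exit COMMENT mode (now at pos=22)
pos=23: ERROR — unrecognized char '@'

Answer: 23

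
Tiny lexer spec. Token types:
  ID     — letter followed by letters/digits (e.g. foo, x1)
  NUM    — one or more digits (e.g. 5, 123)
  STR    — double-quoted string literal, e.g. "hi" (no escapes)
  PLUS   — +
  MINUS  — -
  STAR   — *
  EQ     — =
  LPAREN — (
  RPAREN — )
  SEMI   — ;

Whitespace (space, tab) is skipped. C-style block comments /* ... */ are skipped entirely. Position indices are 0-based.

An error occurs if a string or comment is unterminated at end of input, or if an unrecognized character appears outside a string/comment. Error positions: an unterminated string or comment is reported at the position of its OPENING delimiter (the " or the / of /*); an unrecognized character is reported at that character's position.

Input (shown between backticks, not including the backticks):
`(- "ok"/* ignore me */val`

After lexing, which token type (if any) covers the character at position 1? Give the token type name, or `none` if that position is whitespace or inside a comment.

pos=0: emit LPAREN '('
pos=1: emit MINUS '-'
pos=3: enter STRING mode
pos=3: emit STR "ok" (now at pos=7)
pos=7: enter COMMENT mode (saw '/*')
exit COMMENT mode (now at pos=22)
pos=22: emit ID 'val' (now at pos=25)
DONE. 4 tokens: [LPAREN, MINUS, STR, ID]
Position 1: char is '-' -> MINUS

Answer: MINUS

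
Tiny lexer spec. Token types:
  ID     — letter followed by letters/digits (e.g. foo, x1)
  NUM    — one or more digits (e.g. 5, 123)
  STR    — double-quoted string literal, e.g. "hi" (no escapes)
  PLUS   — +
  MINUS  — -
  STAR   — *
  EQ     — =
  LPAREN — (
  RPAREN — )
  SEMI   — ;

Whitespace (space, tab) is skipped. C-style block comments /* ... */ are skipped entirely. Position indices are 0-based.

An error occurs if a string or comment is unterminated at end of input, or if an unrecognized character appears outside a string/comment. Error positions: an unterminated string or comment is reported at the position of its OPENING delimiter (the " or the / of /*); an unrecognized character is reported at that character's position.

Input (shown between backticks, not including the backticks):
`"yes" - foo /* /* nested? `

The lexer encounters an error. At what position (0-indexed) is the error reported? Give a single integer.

Answer: 12

Derivation:
pos=0: enter STRING mode
pos=0: emit STR "yes" (now at pos=5)
pos=6: emit MINUS '-'
pos=8: emit ID 'foo' (now at pos=11)
pos=12: enter COMMENT mode (saw '/*')
pos=12: ERROR — unterminated comment (reached EOF)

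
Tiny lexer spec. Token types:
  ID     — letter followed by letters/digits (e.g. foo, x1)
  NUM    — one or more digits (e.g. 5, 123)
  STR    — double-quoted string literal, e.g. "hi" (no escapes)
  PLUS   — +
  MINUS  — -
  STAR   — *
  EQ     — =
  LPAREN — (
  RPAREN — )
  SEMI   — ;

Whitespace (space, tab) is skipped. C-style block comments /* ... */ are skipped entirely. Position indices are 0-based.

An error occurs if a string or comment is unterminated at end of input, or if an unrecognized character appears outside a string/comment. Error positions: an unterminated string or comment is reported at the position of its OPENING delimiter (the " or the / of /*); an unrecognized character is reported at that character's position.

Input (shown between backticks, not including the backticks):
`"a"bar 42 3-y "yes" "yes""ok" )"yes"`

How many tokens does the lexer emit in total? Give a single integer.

Answer: 11

Derivation:
pos=0: enter STRING mode
pos=0: emit STR "a" (now at pos=3)
pos=3: emit ID 'bar' (now at pos=6)
pos=7: emit NUM '42' (now at pos=9)
pos=10: emit NUM '3' (now at pos=11)
pos=11: emit MINUS '-'
pos=12: emit ID 'y' (now at pos=13)
pos=14: enter STRING mode
pos=14: emit STR "yes" (now at pos=19)
pos=20: enter STRING mode
pos=20: emit STR "yes" (now at pos=25)
pos=25: enter STRING mode
pos=25: emit STR "ok" (now at pos=29)
pos=30: emit RPAREN ')'
pos=31: enter STRING mode
pos=31: emit STR "yes" (now at pos=36)
DONE. 11 tokens: [STR, ID, NUM, NUM, MINUS, ID, STR, STR, STR, RPAREN, STR]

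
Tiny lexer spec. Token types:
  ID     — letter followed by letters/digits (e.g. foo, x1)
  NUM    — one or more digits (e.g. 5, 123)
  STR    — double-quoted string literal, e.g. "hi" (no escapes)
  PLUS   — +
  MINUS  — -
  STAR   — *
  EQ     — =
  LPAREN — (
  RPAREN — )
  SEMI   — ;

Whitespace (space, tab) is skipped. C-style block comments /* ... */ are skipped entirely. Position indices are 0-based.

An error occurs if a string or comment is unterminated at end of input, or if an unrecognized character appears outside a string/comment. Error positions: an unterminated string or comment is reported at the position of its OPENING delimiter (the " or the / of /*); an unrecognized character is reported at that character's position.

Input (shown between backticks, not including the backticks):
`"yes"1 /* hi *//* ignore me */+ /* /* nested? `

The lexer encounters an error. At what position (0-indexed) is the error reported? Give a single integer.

Answer: 32

Derivation:
pos=0: enter STRING mode
pos=0: emit STR "yes" (now at pos=5)
pos=5: emit NUM '1' (now at pos=6)
pos=7: enter COMMENT mode (saw '/*')
exit COMMENT mode (now at pos=15)
pos=15: enter COMMENT mode (saw '/*')
exit COMMENT mode (now at pos=30)
pos=30: emit PLUS '+'
pos=32: enter COMMENT mode (saw '/*')
pos=32: ERROR — unterminated comment (reached EOF)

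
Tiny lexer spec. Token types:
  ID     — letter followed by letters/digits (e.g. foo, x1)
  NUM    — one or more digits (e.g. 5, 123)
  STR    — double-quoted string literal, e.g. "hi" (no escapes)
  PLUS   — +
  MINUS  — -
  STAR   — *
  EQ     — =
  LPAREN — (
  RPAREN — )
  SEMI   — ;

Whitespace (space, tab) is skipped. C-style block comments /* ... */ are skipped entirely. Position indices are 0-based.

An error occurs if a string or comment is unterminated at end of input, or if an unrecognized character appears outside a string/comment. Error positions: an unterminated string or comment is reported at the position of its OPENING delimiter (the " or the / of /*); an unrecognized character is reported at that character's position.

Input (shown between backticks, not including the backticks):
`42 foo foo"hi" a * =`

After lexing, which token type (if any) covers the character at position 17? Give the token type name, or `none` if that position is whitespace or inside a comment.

Answer: STAR

Derivation:
pos=0: emit NUM '42' (now at pos=2)
pos=3: emit ID 'foo' (now at pos=6)
pos=7: emit ID 'foo' (now at pos=10)
pos=10: enter STRING mode
pos=10: emit STR "hi" (now at pos=14)
pos=15: emit ID 'a' (now at pos=16)
pos=17: emit STAR '*'
pos=19: emit EQ '='
DONE. 7 tokens: [NUM, ID, ID, STR, ID, STAR, EQ]
Position 17: char is '*' -> STAR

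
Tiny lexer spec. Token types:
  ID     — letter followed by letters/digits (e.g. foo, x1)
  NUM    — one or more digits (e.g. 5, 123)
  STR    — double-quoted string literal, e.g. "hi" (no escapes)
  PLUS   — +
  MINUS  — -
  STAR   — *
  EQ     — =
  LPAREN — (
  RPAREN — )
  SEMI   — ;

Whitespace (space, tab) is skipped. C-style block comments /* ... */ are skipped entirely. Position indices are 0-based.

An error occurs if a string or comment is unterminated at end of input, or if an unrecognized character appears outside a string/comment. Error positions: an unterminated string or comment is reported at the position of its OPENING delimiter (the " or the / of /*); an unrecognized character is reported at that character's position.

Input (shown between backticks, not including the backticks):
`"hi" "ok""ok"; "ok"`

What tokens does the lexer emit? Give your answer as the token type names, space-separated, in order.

pos=0: enter STRING mode
pos=0: emit STR "hi" (now at pos=4)
pos=5: enter STRING mode
pos=5: emit STR "ok" (now at pos=9)
pos=9: enter STRING mode
pos=9: emit STR "ok" (now at pos=13)
pos=13: emit SEMI ';'
pos=15: enter STRING mode
pos=15: emit STR "ok" (now at pos=19)
DONE. 5 tokens: [STR, STR, STR, SEMI, STR]

Answer: STR STR STR SEMI STR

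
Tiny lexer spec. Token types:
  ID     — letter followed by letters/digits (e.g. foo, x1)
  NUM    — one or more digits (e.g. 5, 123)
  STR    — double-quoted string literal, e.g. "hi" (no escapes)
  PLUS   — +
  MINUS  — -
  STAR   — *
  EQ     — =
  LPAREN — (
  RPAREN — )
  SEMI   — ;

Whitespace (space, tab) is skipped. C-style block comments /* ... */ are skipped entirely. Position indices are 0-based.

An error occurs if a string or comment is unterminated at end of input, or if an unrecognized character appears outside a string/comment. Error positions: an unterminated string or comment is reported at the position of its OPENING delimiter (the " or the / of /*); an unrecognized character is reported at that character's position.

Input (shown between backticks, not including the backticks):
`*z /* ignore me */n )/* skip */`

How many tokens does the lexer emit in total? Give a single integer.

Answer: 4

Derivation:
pos=0: emit STAR '*'
pos=1: emit ID 'z' (now at pos=2)
pos=3: enter COMMENT mode (saw '/*')
exit COMMENT mode (now at pos=18)
pos=18: emit ID 'n' (now at pos=19)
pos=20: emit RPAREN ')'
pos=21: enter COMMENT mode (saw '/*')
exit COMMENT mode (now at pos=31)
DONE. 4 tokens: [STAR, ID, ID, RPAREN]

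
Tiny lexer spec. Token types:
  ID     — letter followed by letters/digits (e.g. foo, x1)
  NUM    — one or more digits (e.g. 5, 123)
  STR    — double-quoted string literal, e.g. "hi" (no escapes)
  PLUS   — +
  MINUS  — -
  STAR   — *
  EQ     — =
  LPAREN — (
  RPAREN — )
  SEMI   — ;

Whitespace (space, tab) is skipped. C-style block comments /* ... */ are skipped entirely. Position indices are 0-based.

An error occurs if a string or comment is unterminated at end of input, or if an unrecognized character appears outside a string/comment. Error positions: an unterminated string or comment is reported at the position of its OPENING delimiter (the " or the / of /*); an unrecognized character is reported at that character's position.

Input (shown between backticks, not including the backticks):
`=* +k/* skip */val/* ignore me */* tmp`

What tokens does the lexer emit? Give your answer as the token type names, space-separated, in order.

pos=0: emit EQ '='
pos=1: emit STAR '*'
pos=3: emit PLUS '+'
pos=4: emit ID 'k' (now at pos=5)
pos=5: enter COMMENT mode (saw '/*')
exit COMMENT mode (now at pos=15)
pos=15: emit ID 'val' (now at pos=18)
pos=18: enter COMMENT mode (saw '/*')
exit COMMENT mode (now at pos=33)
pos=33: emit STAR '*'
pos=35: emit ID 'tmp' (now at pos=38)
DONE. 7 tokens: [EQ, STAR, PLUS, ID, ID, STAR, ID]

Answer: EQ STAR PLUS ID ID STAR ID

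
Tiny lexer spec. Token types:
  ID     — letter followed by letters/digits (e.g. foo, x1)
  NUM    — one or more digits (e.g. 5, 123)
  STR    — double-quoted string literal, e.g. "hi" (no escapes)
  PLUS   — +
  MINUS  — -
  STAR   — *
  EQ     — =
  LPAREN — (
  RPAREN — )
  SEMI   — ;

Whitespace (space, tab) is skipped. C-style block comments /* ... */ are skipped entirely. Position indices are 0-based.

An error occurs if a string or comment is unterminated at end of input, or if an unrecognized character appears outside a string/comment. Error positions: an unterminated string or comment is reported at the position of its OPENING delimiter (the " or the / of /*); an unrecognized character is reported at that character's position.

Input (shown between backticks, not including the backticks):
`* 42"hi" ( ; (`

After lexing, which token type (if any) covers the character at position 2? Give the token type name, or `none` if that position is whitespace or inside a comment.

pos=0: emit STAR '*'
pos=2: emit NUM '42' (now at pos=4)
pos=4: enter STRING mode
pos=4: emit STR "hi" (now at pos=8)
pos=9: emit LPAREN '('
pos=11: emit SEMI ';'
pos=13: emit LPAREN '('
DONE. 6 tokens: [STAR, NUM, STR, LPAREN, SEMI, LPAREN]
Position 2: char is '4' -> NUM

Answer: NUM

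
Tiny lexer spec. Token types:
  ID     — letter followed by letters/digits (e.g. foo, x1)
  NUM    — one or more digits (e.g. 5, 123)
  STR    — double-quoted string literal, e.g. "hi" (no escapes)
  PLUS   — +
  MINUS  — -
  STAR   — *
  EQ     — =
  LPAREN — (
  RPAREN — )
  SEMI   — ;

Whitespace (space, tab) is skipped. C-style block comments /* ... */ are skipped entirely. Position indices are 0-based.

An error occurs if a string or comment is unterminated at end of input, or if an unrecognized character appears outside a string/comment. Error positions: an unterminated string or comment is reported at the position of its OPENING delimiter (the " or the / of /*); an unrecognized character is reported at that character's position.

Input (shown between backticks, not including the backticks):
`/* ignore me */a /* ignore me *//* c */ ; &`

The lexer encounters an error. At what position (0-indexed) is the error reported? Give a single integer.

pos=0: enter COMMENT mode (saw '/*')
exit COMMENT mode (now at pos=15)
pos=15: emit ID 'a' (now at pos=16)
pos=17: enter COMMENT mode (saw '/*')
exit COMMENT mode (now at pos=32)
pos=32: enter COMMENT mode (saw '/*')
exit COMMENT mode (now at pos=39)
pos=40: emit SEMI ';'
pos=42: ERROR — unrecognized char '&'

Answer: 42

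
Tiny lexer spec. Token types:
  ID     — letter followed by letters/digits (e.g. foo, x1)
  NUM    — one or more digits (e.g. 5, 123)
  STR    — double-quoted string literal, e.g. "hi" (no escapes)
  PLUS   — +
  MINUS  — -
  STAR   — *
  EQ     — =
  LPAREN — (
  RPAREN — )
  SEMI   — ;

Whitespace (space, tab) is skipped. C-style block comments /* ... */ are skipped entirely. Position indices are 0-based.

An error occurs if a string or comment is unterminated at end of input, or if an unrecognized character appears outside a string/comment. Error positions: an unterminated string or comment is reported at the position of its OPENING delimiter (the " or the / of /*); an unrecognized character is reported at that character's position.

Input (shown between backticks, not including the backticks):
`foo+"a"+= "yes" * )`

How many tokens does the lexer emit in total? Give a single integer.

pos=0: emit ID 'foo' (now at pos=3)
pos=3: emit PLUS '+'
pos=4: enter STRING mode
pos=4: emit STR "a" (now at pos=7)
pos=7: emit PLUS '+'
pos=8: emit EQ '='
pos=10: enter STRING mode
pos=10: emit STR "yes" (now at pos=15)
pos=16: emit STAR '*'
pos=18: emit RPAREN ')'
DONE. 8 tokens: [ID, PLUS, STR, PLUS, EQ, STR, STAR, RPAREN]

Answer: 8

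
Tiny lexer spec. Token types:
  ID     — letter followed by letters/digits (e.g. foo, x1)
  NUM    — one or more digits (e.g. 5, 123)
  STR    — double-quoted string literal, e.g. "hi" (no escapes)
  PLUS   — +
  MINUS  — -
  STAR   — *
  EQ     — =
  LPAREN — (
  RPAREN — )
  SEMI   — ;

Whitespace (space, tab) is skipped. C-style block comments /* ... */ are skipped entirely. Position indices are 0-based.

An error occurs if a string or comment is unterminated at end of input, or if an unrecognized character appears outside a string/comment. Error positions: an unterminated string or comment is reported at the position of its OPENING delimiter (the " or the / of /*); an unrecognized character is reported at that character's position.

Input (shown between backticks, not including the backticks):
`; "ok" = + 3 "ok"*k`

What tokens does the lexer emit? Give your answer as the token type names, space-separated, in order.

pos=0: emit SEMI ';'
pos=2: enter STRING mode
pos=2: emit STR "ok" (now at pos=6)
pos=7: emit EQ '='
pos=9: emit PLUS '+'
pos=11: emit NUM '3' (now at pos=12)
pos=13: enter STRING mode
pos=13: emit STR "ok" (now at pos=17)
pos=17: emit STAR '*'
pos=18: emit ID 'k' (now at pos=19)
DONE. 8 tokens: [SEMI, STR, EQ, PLUS, NUM, STR, STAR, ID]

Answer: SEMI STR EQ PLUS NUM STR STAR ID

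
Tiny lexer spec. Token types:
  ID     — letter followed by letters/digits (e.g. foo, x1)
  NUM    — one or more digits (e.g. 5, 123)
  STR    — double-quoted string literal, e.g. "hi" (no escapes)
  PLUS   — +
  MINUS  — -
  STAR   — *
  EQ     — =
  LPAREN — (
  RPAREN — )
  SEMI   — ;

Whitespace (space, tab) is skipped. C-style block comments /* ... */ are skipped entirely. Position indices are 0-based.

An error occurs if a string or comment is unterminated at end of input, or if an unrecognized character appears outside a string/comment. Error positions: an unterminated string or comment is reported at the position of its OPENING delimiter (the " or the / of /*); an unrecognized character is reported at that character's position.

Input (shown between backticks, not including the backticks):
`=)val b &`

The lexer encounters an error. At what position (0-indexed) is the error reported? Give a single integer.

Answer: 8

Derivation:
pos=0: emit EQ '='
pos=1: emit RPAREN ')'
pos=2: emit ID 'val' (now at pos=5)
pos=6: emit ID 'b' (now at pos=7)
pos=8: ERROR — unrecognized char '&'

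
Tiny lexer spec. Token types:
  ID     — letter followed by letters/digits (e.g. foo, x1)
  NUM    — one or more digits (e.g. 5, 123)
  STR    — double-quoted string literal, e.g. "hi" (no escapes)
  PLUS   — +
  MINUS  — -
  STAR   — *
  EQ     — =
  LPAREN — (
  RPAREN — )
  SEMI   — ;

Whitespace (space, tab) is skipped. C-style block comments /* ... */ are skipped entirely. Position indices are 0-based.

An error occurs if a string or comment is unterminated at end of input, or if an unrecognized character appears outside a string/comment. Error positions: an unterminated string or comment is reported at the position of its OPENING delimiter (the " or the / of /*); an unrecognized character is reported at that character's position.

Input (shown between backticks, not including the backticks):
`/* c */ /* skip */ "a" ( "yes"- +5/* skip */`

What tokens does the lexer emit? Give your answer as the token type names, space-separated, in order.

Answer: STR LPAREN STR MINUS PLUS NUM

Derivation:
pos=0: enter COMMENT mode (saw '/*')
exit COMMENT mode (now at pos=7)
pos=8: enter COMMENT mode (saw '/*')
exit COMMENT mode (now at pos=18)
pos=19: enter STRING mode
pos=19: emit STR "a" (now at pos=22)
pos=23: emit LPAREN '('
pos=25: enter STRING mode
pos=25: emit STR "yes" (now at pos=30)
pos=30: emit MINUS '-'
pos=32: emit PLUS '+'
pos=33: emit NUM '5' (now at pos=34)
pos=34: enter COMMENT mode (saw '/*')
exit COMMENT mode (now at pos=44)
DONE. 6 tokens: [STR, LPAREN, STR, MINUS, PLUS, NUM]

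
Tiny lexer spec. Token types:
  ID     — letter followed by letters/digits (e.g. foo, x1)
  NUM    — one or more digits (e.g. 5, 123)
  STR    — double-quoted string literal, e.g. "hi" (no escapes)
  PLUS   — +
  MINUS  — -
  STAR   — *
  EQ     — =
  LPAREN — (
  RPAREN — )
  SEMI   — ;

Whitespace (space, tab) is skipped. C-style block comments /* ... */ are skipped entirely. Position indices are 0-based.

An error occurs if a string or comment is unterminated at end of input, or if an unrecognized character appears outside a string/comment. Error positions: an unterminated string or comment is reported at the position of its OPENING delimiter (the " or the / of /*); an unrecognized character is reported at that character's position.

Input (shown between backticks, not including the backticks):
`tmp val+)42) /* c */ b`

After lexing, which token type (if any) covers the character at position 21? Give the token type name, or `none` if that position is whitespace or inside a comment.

Answer: ID

Derivation:
pos=0: emit ID 'tmp' (now at pos=3)
pos=4: emit ID 'val' (now at pos=7)
pos=7: emit PLUS '+'
pos=8: emit RPAREN ')'
pos=9: emit NUM '42' (now at pos=11)
pos=11: emit RPAREN ')'
pos=13: enter COMMENT mode (saw '/*')
exit COMMENT mode (now at pos=20)
pos=21: emit ID 'b' (now at pos=22)
DONE. 7 tokens: [ID, ID, PLUS, RPAREN, NUM, RPAREN, ID]
Position 21: char is 'b' -> ID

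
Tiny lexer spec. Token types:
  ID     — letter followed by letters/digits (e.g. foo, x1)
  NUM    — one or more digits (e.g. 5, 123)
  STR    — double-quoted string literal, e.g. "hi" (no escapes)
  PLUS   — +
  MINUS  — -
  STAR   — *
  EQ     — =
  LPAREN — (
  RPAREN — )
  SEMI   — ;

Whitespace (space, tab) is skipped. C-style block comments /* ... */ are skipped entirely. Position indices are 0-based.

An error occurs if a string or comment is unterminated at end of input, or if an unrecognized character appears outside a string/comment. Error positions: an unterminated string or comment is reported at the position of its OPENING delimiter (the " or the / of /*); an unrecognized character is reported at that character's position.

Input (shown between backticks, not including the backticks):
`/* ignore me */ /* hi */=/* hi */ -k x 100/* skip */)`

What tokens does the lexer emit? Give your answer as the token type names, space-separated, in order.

Answer: EQ MINUS ID ID NUM RPAREN

Derivation:
pos=0: enter COMMENT mode (saw '/*')
exit COMMENT mode (now at pos=15)
pos=16: enter COMMENT mode (saw '/*')
exit COMMENT mode (now at pos=24)
pos=24: emit EQ '='
pos=25: enter COMMENT mode (saw '/*')
exit COMMENT mode (now at pos=33)
pos=34: emit MINUS '-'
pos=35: emit ID 'k' (now at pos=36)
pos=37: emit ID 'x' (now at pos=38)
pos=39: emit NUM '100' (now at pos=42)
pos=42: enter COMMENT mode (saw '/*')
exit COMMENT mode (now at pos=52)
pos=52: emit RPAREN ')'
DONE. 6 tokens: [EQ, MINUS, ID, ID, NUM, RPAREN]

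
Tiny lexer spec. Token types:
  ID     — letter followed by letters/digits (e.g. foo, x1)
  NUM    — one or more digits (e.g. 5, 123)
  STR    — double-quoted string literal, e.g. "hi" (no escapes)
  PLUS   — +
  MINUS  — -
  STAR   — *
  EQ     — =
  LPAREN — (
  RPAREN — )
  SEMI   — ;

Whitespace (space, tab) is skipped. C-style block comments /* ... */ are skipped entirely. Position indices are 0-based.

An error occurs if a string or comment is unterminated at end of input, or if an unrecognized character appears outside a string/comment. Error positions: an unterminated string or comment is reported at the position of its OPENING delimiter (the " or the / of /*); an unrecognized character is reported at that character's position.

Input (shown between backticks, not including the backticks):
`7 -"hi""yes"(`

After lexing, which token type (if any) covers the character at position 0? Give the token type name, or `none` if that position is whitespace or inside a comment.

pos=0: emit NUM '7' (now at pos=1)
pos=2: emit MINUS '-'
pos=3: enter STRING mode
pos=3: emit STR "hi" (now at pos=7)
pos=7: enter STRING mode
pos=7: emit STR "yes" (now at pos=12)
pos=12: emit LPAREN '('
DONE. 5 tokens: [NUM, MINUS, STR, STR, LPAREN]
Position 0: char is '7' -> NUM

Answer: NUM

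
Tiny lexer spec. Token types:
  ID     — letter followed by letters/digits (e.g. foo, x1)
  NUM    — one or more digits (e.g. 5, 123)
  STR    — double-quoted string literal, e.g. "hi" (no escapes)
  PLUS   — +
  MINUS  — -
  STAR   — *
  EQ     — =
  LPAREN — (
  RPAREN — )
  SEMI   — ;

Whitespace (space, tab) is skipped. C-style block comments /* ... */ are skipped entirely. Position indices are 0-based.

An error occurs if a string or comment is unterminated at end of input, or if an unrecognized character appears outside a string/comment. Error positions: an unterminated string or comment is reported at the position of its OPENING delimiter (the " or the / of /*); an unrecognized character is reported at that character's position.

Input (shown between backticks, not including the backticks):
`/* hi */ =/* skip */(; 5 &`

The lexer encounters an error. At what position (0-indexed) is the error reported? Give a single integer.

pos=0: enter COMMENT mode (saw '/*')
exit COMMENT mode (now at pos=8)
pos=9: emit EQ '='
pos=10: enter COMMENT mode (saw '/*')
exit COMMENT mode (now at pos=20)
pos=20: emit LPAREN '('
pos=21: emit SEMI ';'
pos=23: emit NUM '5' (now at pos=24)
pos=25: ERROR — unrecognized char '&'

Answer: 25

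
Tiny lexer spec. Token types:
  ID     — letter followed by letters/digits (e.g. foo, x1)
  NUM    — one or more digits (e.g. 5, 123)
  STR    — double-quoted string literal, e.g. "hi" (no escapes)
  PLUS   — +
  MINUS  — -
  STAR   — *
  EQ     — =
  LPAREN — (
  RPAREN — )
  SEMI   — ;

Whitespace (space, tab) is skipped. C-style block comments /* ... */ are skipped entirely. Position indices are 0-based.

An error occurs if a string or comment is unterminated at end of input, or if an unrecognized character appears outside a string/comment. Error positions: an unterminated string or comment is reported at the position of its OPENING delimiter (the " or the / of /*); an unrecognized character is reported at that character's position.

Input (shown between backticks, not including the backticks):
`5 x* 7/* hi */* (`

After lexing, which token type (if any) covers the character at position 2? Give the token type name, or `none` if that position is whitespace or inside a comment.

Answer: ID

Derivation:
pos=0: emit NUM '5' (now at pos=1)
pos=2: emit ID 'x' (now at pos=3)
pos=3: emit STAR '*'
pos=5: emit NUM '7' (now at pos=6)
pos=6: enter COMMENT mode (saw '/*')
exit COMMENT mode (now at pos=14)
pos=14: emit STAR '*'
pos=16: emit LPAREN '('
DONE. 6 tokens: [NUM, ID, STAR, NUM, STAR, LPAREN]
Position 2: char is 'x' -> ID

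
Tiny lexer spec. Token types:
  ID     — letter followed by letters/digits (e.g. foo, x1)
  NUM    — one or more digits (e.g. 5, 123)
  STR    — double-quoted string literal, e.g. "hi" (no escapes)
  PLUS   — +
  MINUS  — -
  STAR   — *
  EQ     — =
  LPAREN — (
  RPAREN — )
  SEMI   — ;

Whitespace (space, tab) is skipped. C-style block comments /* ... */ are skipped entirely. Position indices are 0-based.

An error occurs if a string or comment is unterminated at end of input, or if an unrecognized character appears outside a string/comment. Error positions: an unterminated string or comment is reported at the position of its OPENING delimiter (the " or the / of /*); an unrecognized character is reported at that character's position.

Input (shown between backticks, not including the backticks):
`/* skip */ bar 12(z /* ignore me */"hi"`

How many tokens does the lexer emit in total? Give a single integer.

pos=0: enter COMMENT mode (saw '/*')
exit COMMENT mode (now at pos=10)
pos=11: emit ID 'bar' (now at pos=14)
pos=15: emit NUM '12' (now at pos=17)
pos=17: emit LPAREN '('
pos=18: emit ID 'z' (now at pos=19)
pos=20: enter COMMENT mode (saw '/*')
exit COMMENT mode (now at pos=35)
pos=35: enter STRING mode
pos=35: emit STR "hi" (now at pos=39)
DONE. 5 tokens: [ID, NUM, LPAREN, ID, STR]

Answer: 5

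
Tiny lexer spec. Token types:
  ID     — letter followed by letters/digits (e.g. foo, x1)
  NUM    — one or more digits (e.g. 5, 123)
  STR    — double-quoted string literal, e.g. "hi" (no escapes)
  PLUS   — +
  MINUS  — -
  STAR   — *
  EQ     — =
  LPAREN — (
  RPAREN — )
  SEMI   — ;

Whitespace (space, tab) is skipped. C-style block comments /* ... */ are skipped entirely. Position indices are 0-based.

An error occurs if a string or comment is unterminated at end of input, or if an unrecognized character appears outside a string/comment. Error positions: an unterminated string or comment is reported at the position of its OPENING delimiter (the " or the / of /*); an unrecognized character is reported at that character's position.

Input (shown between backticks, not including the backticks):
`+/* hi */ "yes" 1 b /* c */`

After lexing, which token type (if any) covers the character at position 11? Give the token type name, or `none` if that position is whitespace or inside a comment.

Answer: STR

Derivation:
pos=0: emit PLUS '+'
pos=1: enter COMMENT mode (saw '/*')
exit COMMENT mode (now at pos=9)
pos=10: enter STRING mode
pos=10: emit STR "yes" (now at pos=15)
pos=16: emit NUM '1' (now at pos=17)
pos=18: emit ID 'b' (now at pos=19)
pos=20: enter COMMENT mode (saw '/*')
exit COMMENT mode (now at pos=27)
DONE. 4 tokens: [PLUS, STR, NUM, ID]
Position 11: char is 'y' -> STR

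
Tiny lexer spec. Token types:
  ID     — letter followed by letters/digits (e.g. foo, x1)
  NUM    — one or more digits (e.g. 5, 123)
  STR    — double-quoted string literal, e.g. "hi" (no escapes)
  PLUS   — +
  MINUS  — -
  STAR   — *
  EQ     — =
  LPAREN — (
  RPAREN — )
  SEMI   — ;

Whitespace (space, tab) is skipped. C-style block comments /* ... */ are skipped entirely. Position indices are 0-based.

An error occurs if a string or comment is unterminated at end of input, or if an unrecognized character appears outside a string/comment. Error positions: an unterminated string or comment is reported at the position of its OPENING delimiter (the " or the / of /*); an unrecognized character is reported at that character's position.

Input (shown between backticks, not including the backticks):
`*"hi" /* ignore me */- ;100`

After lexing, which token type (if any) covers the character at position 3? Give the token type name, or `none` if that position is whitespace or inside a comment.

pos=0: emit STAR '*'
pos=1: enter STRING mode
pos=1: emit STR "hi" (now at pos=5)
pos=6: enter COMMENT mode (saw '/*')
exit COMMENT mode (now at pos=21)
pos=21: emit MINUS '-'
pos=23: emit SEMI ';'
pos=24: emit NUM '100' (now at pos=27)
DONE. 5 tokens: [STAR, STR, MINUS, SEMI, NUM]
Position 3: char is 'i' -> STR

Answer: STR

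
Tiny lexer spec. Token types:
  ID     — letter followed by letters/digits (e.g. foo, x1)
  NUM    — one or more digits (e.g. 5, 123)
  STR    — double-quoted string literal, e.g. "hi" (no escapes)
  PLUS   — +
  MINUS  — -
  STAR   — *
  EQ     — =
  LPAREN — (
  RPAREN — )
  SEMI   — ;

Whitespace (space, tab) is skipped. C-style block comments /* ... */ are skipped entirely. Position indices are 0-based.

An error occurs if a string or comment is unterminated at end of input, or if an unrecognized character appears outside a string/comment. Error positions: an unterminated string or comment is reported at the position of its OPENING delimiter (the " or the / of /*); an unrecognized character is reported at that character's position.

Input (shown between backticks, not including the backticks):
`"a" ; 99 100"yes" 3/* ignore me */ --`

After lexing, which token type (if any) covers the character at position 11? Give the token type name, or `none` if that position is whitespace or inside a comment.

pos=0: enter STRING mode
pos=0: emit STR "a" (now at pos=3)
pos=4: emit SEMI ';'
pos=6: emit NUM '99' (now at pos=8)
pos=9: emit NUM '100' (now at pos=12)
pos=12: enter STRING mode
pos=12: emit STR "yes" (now at pos=17)
pos=18: emit NUM '3' (now at pos=19)
pos=19: enter COMMENT mode (saw '/*')
exit COMMENT mode (now at pos=34)
pos=35: emit MINUS '-'
pos=36: emit MINUS '-'
DONE. 8 tokens: [STR, SEMI, NUM, NUM, STR, NUM, MINUS, MINUS]
Position 11: char is '0' -> NUM

Answer: NUM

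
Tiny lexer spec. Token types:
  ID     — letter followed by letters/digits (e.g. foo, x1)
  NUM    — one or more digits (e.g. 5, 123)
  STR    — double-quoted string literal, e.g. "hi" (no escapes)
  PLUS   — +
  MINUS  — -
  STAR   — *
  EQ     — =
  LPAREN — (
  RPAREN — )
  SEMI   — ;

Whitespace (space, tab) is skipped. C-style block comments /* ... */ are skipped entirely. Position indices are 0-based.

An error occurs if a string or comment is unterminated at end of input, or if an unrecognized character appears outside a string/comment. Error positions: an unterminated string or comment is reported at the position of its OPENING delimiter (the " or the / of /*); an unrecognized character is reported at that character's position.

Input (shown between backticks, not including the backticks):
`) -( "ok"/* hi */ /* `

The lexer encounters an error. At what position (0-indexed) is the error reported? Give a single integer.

pos=0: emit RPAREN ')'
pos=2: emit MINUS '-'
pos=3: emit LPAREN '('
pos=5: enter STRING mode
pos=5: emit STR "ok" (now at pos=9)
pos=9: enter COMMENT mode (saw '/*')
exit COMMENT mode (now at pos=17)
pos=18: enter COMMENT mode (saw '/*')
pos=18: ERROR — unterminated comment (reached EOF)

Answer: 18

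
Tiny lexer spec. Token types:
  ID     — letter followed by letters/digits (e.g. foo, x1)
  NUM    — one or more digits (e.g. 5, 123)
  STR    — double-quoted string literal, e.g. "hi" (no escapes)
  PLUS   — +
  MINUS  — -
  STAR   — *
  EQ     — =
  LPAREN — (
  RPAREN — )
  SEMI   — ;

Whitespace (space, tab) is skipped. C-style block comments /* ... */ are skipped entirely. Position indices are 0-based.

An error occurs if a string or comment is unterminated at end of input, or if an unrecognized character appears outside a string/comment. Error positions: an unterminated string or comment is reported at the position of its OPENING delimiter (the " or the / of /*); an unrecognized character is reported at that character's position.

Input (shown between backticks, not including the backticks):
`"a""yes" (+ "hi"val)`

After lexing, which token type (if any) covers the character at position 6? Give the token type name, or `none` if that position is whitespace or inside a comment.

Answer: STR

Derivation:
pos=0: enter STRING mode
pos=0: emit STR "a" (now at pos=3)
pos=3: enter STRING mode
pos=3: emit STR "yes" (now at pos=8)
pos=9: emit LPAREN '('
pos=10: emit PLUS '+'
pos=12: enter STRING mode
pos=12: emit STR "hi" (now at pos=16)
pos=16: emit ID 'val' (now at pos=19)
pos=19: emit RPAREN ')'
DONE. 7 tokens: [STR, STR, LPAREN, PLUS, STR, ID, RPAREN]
Position 6: char is 's' -> STR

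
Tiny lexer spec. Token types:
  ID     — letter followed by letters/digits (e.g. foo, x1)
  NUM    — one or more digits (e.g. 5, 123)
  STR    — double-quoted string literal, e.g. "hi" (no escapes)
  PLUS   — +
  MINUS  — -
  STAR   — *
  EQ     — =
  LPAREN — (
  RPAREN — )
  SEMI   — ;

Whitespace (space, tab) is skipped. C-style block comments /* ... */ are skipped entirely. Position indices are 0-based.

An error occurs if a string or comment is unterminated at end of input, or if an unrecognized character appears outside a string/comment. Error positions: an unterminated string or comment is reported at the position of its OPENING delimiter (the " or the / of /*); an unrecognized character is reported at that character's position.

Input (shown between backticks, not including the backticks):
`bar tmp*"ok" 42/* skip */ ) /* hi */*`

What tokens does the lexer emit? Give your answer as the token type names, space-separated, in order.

pos=0: emit ID 'bar' (now at pos=3)
pos=4: emit ID 'tmp' (now at pos=7)
pos=7: emit STAR '*'
pos=8: enter STRING mode
pos=8: emit STR "ok" (now at pos=12)
pos=13: emit NUM '42' (now at pos=15)
pos=15: enter COMMENT mode (saw '/*')
exit COMMENT mode (now at pos=25)
pos=26: emit RPAREN ')'
pos=28: enter COMMENT mode (saw '/*')
exit COMMENT mode (now at pos=36)
pos=36: emit STAR '*'
DONE. 7 tokens: [ID, ID, STAR, STR, NUM, RPAREN, STAR]

Answer: ID ID STAR STR NUM RPAREN STAR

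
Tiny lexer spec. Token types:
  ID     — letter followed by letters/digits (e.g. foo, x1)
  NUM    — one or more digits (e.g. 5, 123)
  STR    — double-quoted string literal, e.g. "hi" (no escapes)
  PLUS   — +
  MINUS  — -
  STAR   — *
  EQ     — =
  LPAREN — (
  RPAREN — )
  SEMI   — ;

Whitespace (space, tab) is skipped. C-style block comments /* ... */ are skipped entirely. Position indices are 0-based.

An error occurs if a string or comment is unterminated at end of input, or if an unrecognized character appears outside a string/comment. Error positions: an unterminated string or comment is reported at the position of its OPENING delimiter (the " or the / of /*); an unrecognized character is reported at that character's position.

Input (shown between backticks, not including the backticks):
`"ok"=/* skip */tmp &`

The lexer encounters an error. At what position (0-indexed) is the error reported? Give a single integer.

Answer: 19

Derivation:
pos=0: enter STRING mode
pos=0: emit STR "ok" (now at pos=4)
pos=4: emit EQ '='
pos=5: enter COMMENT mode (saw '/*')
exit COMMENT mode (now at pos=15)
pos=15: emit ID 'tmp' (now at pos=18)
pos=19: ERROR — unrecognized char '&'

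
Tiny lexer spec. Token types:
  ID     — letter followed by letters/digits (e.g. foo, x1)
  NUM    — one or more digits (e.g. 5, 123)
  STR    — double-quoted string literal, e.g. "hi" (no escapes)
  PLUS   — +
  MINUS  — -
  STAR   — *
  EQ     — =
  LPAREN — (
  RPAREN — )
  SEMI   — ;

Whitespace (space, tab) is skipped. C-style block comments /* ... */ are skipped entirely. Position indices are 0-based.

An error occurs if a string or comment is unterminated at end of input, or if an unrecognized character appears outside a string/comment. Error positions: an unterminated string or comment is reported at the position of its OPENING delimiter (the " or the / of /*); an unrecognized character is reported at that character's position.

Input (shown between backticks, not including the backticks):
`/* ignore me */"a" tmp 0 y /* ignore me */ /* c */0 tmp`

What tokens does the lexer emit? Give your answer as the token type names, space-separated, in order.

Answer: STR ID NUM ID NUM ID

Derivation:
pos=0: enter COMMENT mode (saw '/*')
exit COMMENT mode (now at pos=15)
pos=15: enter STRING mode
pos=15: emit STR "a" (now at pos=18)
pos=19: emit ID 'tmp' (now at pos=22)
pos=23: emit NUM '0' (now at pos=24)
pos=25: emit ID 'y' (now at pos=26)
pos=27: enter COMMENT mode (saw '/*')
exit COMMENT mode (now at pos=42)
pos=43: enter COMMENT mode (saw '/*')
exit COMMENT mode (now at pos=50)
pos=50: emit NUM '0' (now at pos=51)
pos=52: emit ID 'tmp' (now at pos=55)
DONE. 6 tokens: [STR, ID, NUM, ID, NUM, ID]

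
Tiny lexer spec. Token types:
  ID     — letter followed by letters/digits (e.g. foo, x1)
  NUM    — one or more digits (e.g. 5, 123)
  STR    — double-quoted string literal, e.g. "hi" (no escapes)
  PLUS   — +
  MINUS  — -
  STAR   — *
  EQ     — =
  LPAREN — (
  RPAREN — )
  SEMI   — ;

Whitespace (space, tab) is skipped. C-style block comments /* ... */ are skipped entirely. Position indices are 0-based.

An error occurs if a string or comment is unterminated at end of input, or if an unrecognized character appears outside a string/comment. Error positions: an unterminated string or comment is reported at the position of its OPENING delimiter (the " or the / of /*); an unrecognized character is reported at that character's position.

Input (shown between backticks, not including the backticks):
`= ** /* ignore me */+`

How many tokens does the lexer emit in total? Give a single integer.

Answer: 4

Derivation:
pos=0: emit EQ '='
pos=2: emit STAR '*'
pos=3: emit STAR '*'
pos=5: enter COMMENT mode (saw '/*')
exit COMMENT mode (now at pos=20)
pos=20: emit PLUS '+'
DONE. 4 tokens: [EQ, STAR, STAR, PLUS]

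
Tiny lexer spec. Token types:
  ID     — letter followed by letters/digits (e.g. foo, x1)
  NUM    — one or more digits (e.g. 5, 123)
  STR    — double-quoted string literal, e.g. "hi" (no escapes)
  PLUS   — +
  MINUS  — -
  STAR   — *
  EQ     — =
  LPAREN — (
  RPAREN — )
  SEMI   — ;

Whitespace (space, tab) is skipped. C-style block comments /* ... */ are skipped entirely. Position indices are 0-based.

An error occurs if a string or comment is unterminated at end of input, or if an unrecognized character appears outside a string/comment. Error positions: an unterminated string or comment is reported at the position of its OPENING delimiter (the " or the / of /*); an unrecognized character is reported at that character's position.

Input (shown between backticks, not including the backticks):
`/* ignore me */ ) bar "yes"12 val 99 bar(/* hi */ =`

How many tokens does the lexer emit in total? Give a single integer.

Answer: 9

Derivation:
pos=0: enter COMMENT mode (saw '/*')
exit COMMENT mode (now at pos=15)
pos=16: emit RPAREN ')'
pos=18: emit ID 'bar' (now at pos=21)
pos=22: enter STRING mode
pos=22: emit STR "yes" (now at pos=27)
pos=27: emit NUM '12' (now at pos=29)
pos=30: emit ID 'val' (now at pos=33)
pos=34: emit NUM '99' (now at pos=36)
pos=37: emit ID 'bar' (now at pos=40)
pos=40: emit LPAREN '('
pos=41: enter COMMENT mode (saw '/*')
exit COMMENT mode (now at pos=49)
pos=50: emit EQ '='
DONE. 9 tokens: [RPAREN, ID, STR, NUM, ID, NUM, ID, LPAREN, EQ]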